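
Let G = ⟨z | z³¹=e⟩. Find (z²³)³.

Compute successive powers of (z²³), reducing at each step:
  (z²³)²: (z²³) · z²³ = z¹⁵
  (z²³)³: (z¹⁵) · z²³ = z⁷

Answer: z⁷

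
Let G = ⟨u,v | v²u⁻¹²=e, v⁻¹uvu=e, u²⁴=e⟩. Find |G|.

Enumerate words in the generators, reducing via the relations: the distinct elements are
  {e, u, v, uv, u², u³, u⁴, u⁵, u⁶, u⁷, u⁸, u⁹, u²v, u²², u²³, u²¹, u²⁰, u³v, u¹², u¹³, u¹¹, u¹⁰, u¹⁴, u¹⁵, u¹⁶, u¹⁷, u¹⁸, u¹⁹, u⁴v, u⁵v, u⁶v, u⁷v, u⁸v, u⁹v, v⁻¹, uv⁻¹, u¹¹v, u¹⁰v, u²v⁻¹, u³v⁻¹, u⁴v⁻¹, u⁵v⁻¹, u⁶v⁻¹, u⁷v⁻¹, u⁸v⁻¹, u⁹v⁻¹, u¹¹v⁻¹, u¹⁰v⁻¹}.
No further products give new elements, so |G| = 48.

Answer: 48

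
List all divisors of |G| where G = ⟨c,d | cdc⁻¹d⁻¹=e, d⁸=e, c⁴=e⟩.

|G| = 32 = 2⁵. By Lagrange's theorem the order of any subgroup divides 32; the divisors of 32 are 1, 2, 4, 8, 16, 32.

Answer: 1, 2, 4, 8, 16, 32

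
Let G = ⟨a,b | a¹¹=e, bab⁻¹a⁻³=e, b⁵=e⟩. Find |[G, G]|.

G' = [G, G] is generated by all commutators. The generator-pair commutators are: [a, b] = a⁹.
The subgroup they normally generate is {e, a, a², a³, a⁴, a⁵, a⁶, a⁷, a⁸, a⁹, a¹⁰}, of order 11.
Check: |G/G'| = 55/11 = 5 is the order of the abelianisation.

Answer: 11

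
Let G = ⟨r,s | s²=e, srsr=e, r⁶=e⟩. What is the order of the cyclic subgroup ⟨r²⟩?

|⟨r²⟩| equals the order of r². Compute successive powers until reaching e:
  (r²)¹ = r², (r²)² = r⁴, (r²)³ = e.
The smallest positive k with (r²)ᵏ = e is 3, so |⟨r²⟩| = 3.

Answer: 3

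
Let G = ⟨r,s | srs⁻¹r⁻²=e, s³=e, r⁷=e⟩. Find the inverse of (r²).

The order of (r²) is 7 (smallest k with (r²)ᵏ = e), so (r²)⁻¹ = (r²)⁶ = r⁵.
Check: (r²) · (r⁵) → (r²) · r⁵ = e, giving e as required.

Answer: r⁵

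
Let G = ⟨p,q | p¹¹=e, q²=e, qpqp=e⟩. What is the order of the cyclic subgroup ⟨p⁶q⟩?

|⟨p⁶q⟩| equals the order of p⁶q. Compute successive powers until reaching e:
  (p⁶q)¹ = p⁶q, (p⁶q)² = e.
The smallest positive k with (p⁶q)ᵏ = e is 2, so |⟨p⁶q⟩| = 2.

Answer: 2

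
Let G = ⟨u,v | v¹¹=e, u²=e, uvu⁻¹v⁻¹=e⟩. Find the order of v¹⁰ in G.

Compute successive powers until reaching e:
  (v¹⁰)¹ = v¹⁰, (v¹⁰)² = v⁹, (v¹⁰)³ = v⁸, (v¹⁰)⁴ = v⁷, (v¹⁰)⁵ = v⁶, (v¹⁰)⁶ = v⁵, (v¹⁰)⁷ = v⁴, (v¹⁰)⁸ = v³, (v¹⁰)⁹ = v², (v¹⁰)¹⁰ = v, (v¹⁰)¹¹ = e.
The smallest positive k with (v¹⁰)ᵏ = e is 11.

Answer: 11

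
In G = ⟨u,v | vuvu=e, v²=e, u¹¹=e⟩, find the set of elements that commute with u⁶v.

⟨u⁶v⟩ ⊆ C_G(u⁶v) since powers of u⁶v commute with u⁶v; so |C_G(u⁶v)| ≥ |⟨u⁶v⟩| = 2.
By orbit–stabilizer, |C_G(u⁶v)| = |G| / |conj. class of u⁶v| = 22 / 11 = 2.
The 2 elements commuting with u⁶v are {e, u⁶v}.

Answer: {e, u⁶v}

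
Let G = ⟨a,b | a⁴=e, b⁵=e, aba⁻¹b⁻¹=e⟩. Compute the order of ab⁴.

Compute successive powers until reaching e:
  (ab⁴)¹ = ab⁴, (ab⁴)² = a²b³, (ab⁴)³ = a³b², (ab⁴)⁴ = b, (ab⁴)⁵ = a, (ab⁴)⁶ = a²b⁴, (ab⁴)⁷ = a³b³, (ab⁴)⁸ = b², (ab⁴)⁹ = ab, (ab⁴)¹⁰ = a², (ab⁴)¹¹ = a³b⁴, (ab⁴)¹² = b³, (ab⁴)¹³ = ab², (ab⁴)¹⁴ = a²b, (ab⁴)¹⁵ = a³, (ab⁴)¹⁶ = b⁴, (ab⁴)¹⁷ = ab³, (ab⁴)¹⁸ = a²b², (ab⁴)¹⁹ = a³b, (ab⁴)²⁰ = e.
The smallest positive k with (ab⁴)ᵏ = e is 20.

Answer: 20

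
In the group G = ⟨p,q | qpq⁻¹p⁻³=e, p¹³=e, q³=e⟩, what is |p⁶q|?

Compute successive powers until reaching e:
  (p⁶q)¹ = p⁶q, (p⁶q)² = p¹¹q², (p⁶q)³ = e.
The smallest positive k with (p⁶q)ᵏ = e is 3.

Answer: 3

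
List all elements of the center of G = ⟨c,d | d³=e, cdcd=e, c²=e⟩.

An element z ∈ Z(G) iff z commutes with every generator.
For example e is central: e·c = c = c·e; e·d = d = d·e.
Whereas c ∉ Z(G) since c·d = cd ≠ cd² = d·c.
Checking each of the 6 elements this way gives Z(G) = {e}, of order 1.

Answer: {e}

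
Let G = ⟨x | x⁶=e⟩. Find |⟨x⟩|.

|⟨x⟩| equals the order of x. Compute successive powers until reaching e:
  x¹ = x, x² = x², x³ = x³, x⁴ = x⁴, x⁵ = x⁵, x⁶ = e.
The smallest positive k with xᵏ = e is 6, so |⟨x⟩| = 6.

Answer: 6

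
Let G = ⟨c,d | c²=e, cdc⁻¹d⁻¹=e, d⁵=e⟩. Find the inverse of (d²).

The order of (d²) is 5 (smallest k with (d²)ᵏ = e), so (d²)⁻¹ = (d²)⁴ = d³.
Check: (d²) · (d³) → (d²) · d³ = e, giving e as required.

Answer: d³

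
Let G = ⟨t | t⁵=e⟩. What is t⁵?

Compute successive powers of t, reducing at each step:
  t²: t · t = t²
  t³: (t²) · t = t³
  t⁴: (t³) · t = t⁴
  t⁵: (t⁴) · t = e

Answer: e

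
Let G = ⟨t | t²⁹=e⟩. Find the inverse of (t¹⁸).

The order of (t¹⁸) is 29 (smallest k with (t¹⁸)ᵏ = e), so (t¹⁸)⁻¹ = (t¹⁸)²⁸ = t¹¹.
Check: (t¹⁸) · (t¹¹) → (t¹⁸) · t¹¹ = e, giving e as required.

Answer: t¹¹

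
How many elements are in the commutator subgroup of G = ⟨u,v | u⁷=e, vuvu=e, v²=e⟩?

G' = [G, G] is generated by all commutators. The generator-pair commutators are: [u, v] = u².
The subgroup they normally generate is {e, u, u², u³, u⁴, u⁵, u⁶}, of order 7.
Check: |G/G'| = 14/7 = 2 is the order of the abelianisation.

Answer: 7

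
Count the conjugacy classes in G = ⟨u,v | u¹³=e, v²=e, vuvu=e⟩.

The conjugacy classes (representative and size) are:
  [e] (size 1), [u¹²] (size 2), [u¹¹] (size 2), [u³] (size 2), [u⁴] (size 2), [u⁸] (size 2), [u⁶] (size 2), [v] (size 13).
Class equation: 1 + 2 + 2 + 2 + 2 + 2 + 2 + 13 = 26 = |G|. So G has 8 conjugacy classes.

Answer: 8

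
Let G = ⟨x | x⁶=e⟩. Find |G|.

G is generated by a single element, so G is cyclic. The relator gives x⁶ = e and no smaller power is forced to be e, so the 6 powers {e, x, x², x³, x⁴, x⁵} are distinct. Hence |G| = 6.

Answer: 6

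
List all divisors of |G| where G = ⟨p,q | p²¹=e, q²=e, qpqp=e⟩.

|G| = 42 = 2 · 3 · 7. By Lagrange's theorem the order of any subgroup divides 42; the divisors of 42 are 1, 2, 3, 6, 7, 14, 21, 42.

Answer: 1, 2, 3, 6, 7, 14, 21, 42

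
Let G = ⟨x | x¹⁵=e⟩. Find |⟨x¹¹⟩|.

|⟨x¹¹⟩| equals the order of x¹¹. Compute successive powers until reaching e:
  (x¹¹)¹ = x¹¹, (x¹¹)² = x⁷, (x¹¹)³ = x³, (x¹¹)⁴ = x¹⁴, (x¹¹)⁵ = x¹⁰, (x¹¹)⁶ = x⁶, (x¹¹)⁷ = x², (x¹¹)⁸ = x¹³, (x¹¹)⁹ = x⁹, (x¹¹)¹⁰ = x⁵, (x¹¹)¹¹ = x, (x¹¹)¹² = x¹², (x¹¹)¹³ = x⁸, (x¹¹)¹⁴ = x⁴, (x¹¹)¹⁵ = e.
The smallest positive k with (x¹¹)ᵏ = e is 15, so |⟨x¹¹⟩| = 15.

Answer: 15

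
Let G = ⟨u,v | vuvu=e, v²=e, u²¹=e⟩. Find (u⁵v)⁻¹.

The order of (u⁵v) is 2 (smallest k with (u⁵v)ᵏ = e), so (u⁵v)⁻¹ = (u⁵v)¹ = u⁵v.
Check: (u⁵v) · (u⁵v) → (u⁵v) · u⁵ = v;   v · v = e, giving e as required.

Answer: u⁵v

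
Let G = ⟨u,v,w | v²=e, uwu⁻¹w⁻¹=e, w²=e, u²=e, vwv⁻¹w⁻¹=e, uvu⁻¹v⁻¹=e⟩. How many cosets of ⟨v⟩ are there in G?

First find ord(v) by computing successive powers:
  v¹ = v, v² = e.
So |⟨v⟩| = ord(v) = 2. With |G| = 8, by Lagrange [G : ⟨v⟩] = 8/2 = 4.

Answer: 4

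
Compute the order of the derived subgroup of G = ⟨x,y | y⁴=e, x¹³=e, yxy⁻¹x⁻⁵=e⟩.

G' = [G, G] is generated by all commutators. The generator-pair commutators are: [x, y] = x⁹.
The subgroup they normally generate is {e, x, x², x³, x⁴, x⁵, x⁶, x⁷, x⁸, x⁹, x¹⁰, x¹¹, x¹²}, of order 13.
Check: |G/G'| = 52/13 = 4 is the order of the abelianisation.

Answer: 13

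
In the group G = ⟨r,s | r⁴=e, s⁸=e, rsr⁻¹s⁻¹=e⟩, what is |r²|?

Compute successive powers until reaching e:
  (r²)¹ = r², (r²)² = e.
The smallest positive k with (r²)ᵏ = e is 2.

Answer: 2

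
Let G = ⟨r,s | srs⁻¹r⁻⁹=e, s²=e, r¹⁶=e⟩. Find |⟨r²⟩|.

|⟨r²⟩| equals the order of r². Compute successive powers until reaching e:
  (r²)¹ = r², (r²)² = r⁴, (r²)³ = r⁶, (r²)⁴ = r⁸, (r²)⁵ = r¹⁰, (r²)⁶ = r¹², (r²)⁷ = r¹⁴, (r²)⁸ = e.
The smallest positive k with (r²)ᵏ = e is 8, so |⟨r²⟩| = 8.

Answer: 8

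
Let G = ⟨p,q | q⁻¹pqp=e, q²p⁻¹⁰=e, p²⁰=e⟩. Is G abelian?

p·q = pq but q·p = p⁹q⁻¹, so p·q ≠ q·p and G is not abelian.

Answer: No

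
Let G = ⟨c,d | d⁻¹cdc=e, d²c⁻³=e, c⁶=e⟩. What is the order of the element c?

Compute successive powers until reaching e:
  c¹ = c, c² = c², c³ = c³, c⁴ = c⁴, c⁵ = c⁵, c⁶ = e.
The smallest positive k with cᵏ = e is 6.

Answer: 6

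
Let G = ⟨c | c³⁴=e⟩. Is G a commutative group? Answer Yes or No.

G has a single generator, so G is cyclic and hence abelian.

Answer: Yes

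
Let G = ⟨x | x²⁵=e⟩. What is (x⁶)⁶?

Compute successive powers of (x⁶), reducing at each step:
  (x⁶)²: (x⁶) · x⁶ = x¹²
  (x⁶)³: (x¹²) · x⁶ = x¹⁸
  (x⁶)⁴: (x¹⁸) · x⁶ = x²⁴
  (x⁶)⁵: (x²⁴) · x⁶ = x⁵
  (x⁶)⁶: (x⁵) · x⁶ = x¹¹

Answer: x¹¹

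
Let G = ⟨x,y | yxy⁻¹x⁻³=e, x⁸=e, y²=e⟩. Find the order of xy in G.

Compute successive powers until reaching e:
  (xy)¹ = xy, (xy)² = x⁴, (xy)³ = x⁵y, (xy)⁴ = e.
The smallest positive k with (xy)ᵏ = e is 4.

Answer: 4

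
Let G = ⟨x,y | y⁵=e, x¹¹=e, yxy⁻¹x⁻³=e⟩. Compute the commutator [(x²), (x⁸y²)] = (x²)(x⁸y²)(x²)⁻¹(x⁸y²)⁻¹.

[(x²), (x⁸y²)] = (x²)·(x⁸y²)·(x²)⁻¹·(x⁸y²)⁻¹.
  (x²) · (x⁸y²) = x¹⁰y²
  (x¹⁰y²) · (x⁹) = x³y²
  (x³y²) · (x⁴y³) = x⁶

Answer: x⁶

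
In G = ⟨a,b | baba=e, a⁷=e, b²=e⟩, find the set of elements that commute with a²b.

⟨a²b⟩ ⊆ C_G(a²b) since powers of a²b commute with a²b; so |C_G(a²b)| ≥ |⟨a²b⟩| = 2.
By orbit–stabilizer, |C_G(a²b)| = |G| / |conj. class of a²b| = 14 / 7 = 2.
The 2 elements commuting with a²b are {e, a²b}.

Answer: {e, a²b}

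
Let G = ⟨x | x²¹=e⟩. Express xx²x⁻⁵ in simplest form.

Multiply left to right, reducing at each step:
  x · x² = x³
  (x³) · x⁻⁵ = x¹⁹

Answer: x¹⁹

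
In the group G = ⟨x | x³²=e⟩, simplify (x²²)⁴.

Compute successive powers of (x²²), reducing at each step:
  (x²²)²: (x²²) · x²² = x¹²
  (x²²)³: (x¹²) · x²² = x²
  (x²²)⁴: (x²) · x²² = x²⁴

Answer: x²⁴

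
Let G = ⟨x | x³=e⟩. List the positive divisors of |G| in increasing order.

|G| = 3 = 3. By Lagrange's theorem the order of any subgroup divides 3; the divisors of 3 are 1, 3.

Answer: 1, 3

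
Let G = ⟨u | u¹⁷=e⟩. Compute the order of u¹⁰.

Compute successive powers until reaching e:
  (u¹⁰)¹ = u¹⁰, (u¹⁰)² = u³, (u¹⁰)³ = u¹³, (u¹⁰)⁴ = u⁶, (u¹⁰)⁵ = u¹⁶, (u¹⁰)⁶ = u⁹, (u¹⁰)⁷ = u², (u¹⁰)⁸ = u¹², (u¹⁰)⁹ = u⁵, (u¹⁰)¹⁰ = u¹⁵, (u¹⁰)¹¹ = u⁸, (u¹⁰)¹² = u, (u¹⁰)¹³ = u¹¹, (u¹⁰)¹⁴ = u⁴, (u¹⁰)¹⁵ = u¹⁴, (u¹⁰)¹⁶ = u⁷, (u¹⁰)¹⁷ = e.
The smallest positive k with (u¹⁰)ᵏ = e is 17.

Answer: 17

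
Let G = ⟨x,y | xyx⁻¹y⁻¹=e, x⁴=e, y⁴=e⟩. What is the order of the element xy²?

Compute successive powers until reaching e:
  (xy²)¹ = xy², (xy²)² = x², (xy²)³ = x³y², (xy²)⁴ = e.
The smallest positive k with (xy²)ᵏ = e is 4.

Answer: 4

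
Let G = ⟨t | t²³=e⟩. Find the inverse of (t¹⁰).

The order of (t¹⁰) is 23 (smallest k with (t¹⁰)ᵏ = e), so (t¹⁰)⁻¹ = (t¹⁰)²² = t¹³.
Check: (t¹⁰) · (t¹³) → (t¹⁰) · t¹³ = e, giving e as required.

Answer: t¹³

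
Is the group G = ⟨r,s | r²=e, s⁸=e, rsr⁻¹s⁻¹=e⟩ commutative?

Each pair of generators commutes: r·s = rs = s·r. Since the generators pairwise commute, every element of G commutes with every other, so G is abelian.

Answer: Yes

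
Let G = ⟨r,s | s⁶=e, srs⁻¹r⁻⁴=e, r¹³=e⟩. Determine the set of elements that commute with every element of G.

An element z ∈ Z(G) iff z commutes with every generator.
For example e is central: e·r = r = r·e; e·s = s = s·e.
Whereas r ∉ Z(G) since r·s = rs ≠ r⁴s = s·r.
Checking each of the 78 elements this way gives Z(G) = {e}, of order 1.

Answer: {e}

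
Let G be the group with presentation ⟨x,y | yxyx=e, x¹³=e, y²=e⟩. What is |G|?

Enumerate words in the generators, reducing via the relations: the distinct elements are
  {e, x, y, xy, x², x³, x⁴, x⁵, x⁶, x⁷, x⁸, x⁹, x²y, x³y, x¹², x¹¹, x¹⁰, x⁴y, x⁵y, x⁶y, x⁷y, x⁸y, x⁹y, x¹²y, x¹¹y, x¹⁰y}.
No further products give new elements, so |G| = 26.

Answer: 26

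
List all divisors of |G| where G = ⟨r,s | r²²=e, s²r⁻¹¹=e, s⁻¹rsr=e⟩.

|G| = 44 = 2² · 11. By Lagrange's theorem the order of any subgroup divides 44; the divisors of 44 are 1, 2, 4, 11, 22, 44.

Answer: 1, 2, 4, 11, 22, 44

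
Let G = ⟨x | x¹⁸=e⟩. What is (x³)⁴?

Compute successive powers of (x³), reducing at each step:
  (x³)²: (x³) · x³ = x⁶
  (x³)³: (x⁶) · x³ = x⁹
  (x³)⁴: (x⁹) · x³ = x¹²

Answer: x¹²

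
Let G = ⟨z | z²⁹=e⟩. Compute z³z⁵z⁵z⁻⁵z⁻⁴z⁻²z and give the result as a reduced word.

Multiply left to right, reducing at each step:
  (z³) · z⁵ = z⁸
  (z⁸) · z⁵ = z¹³
  (z¹³) · z⁻⁵ = z⁸
  (z⁸) · z⁻⁴ = z⁴
  (z⁴) · z⁻² = z²
  (z²) · z = z³

Answer: z³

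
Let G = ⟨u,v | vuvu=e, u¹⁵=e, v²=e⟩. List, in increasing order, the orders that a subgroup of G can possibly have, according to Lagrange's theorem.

|G| = 30 = 2 · 3 · 5. By Lagrange's theorem the order of any subgroup divides 30; the divisors of 30 are 1, 2, 3, 5, 6, 10, 15, 30.

Answer: 1, 2, 3, 5, 6, 10, 15, 30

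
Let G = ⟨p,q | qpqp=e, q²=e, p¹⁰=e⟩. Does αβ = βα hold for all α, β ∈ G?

p·q = pq but q·p = p⁹q, so p·q ≠ q·p and G is not abelian.

Answer: No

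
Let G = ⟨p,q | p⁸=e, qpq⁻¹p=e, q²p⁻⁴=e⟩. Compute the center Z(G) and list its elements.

An element z ∈ Z(G) iff z commutes with every generator.
For example p⁴ is central: (p⁴)·p = p⁵ = p·(p⁴); (p⁴)·q = q⁻¹ = q·(p⁴).
Whereas p ∉ Z(G) since p·q = pq ≠ p³q⁻¹ = q·p.
Checking each of the 16 elements this way gives Z(G) = {e, p⁴}, of order 2.

Answer: {e, p⁴}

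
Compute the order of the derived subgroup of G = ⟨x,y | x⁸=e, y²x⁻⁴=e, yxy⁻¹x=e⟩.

G' = [G, G] is generated by all commutators. The generator-pair commutators are: [x, y] = x².
The subgroup they normally generate is {e, x², x⁴, x⁶}, of order 4.
Check: |G/G'| = 16/4 = 4 is the order of the abelianisation.

Answer: 4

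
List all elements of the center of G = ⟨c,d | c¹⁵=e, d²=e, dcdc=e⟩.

An element z ∈ Z(G) iff z commutes with every generator.
For example e is central: e·c = c = c·e; e·d = d = d·e.
Whereas c ∉ Z(G) since c·d = cd ≠ c¹⁴d = d·c.
Checking each of the 30 elements this way gives Z(G) = {e}, of order 1.

Answer: {e}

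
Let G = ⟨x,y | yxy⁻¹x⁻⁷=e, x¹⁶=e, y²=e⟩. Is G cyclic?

Every cyclic group is abelian. But x·y = xy while y·x = x⁷y, so x·y ≠ y·x and G is not abelian. Hence G is not cyclic.

Answer: No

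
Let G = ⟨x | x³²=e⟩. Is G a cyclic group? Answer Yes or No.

|G| = 32. The element x has order 32 (its powers give 32 distinct elements), so ⟨x⟩ = G and G is cyclic.

Answer: Yes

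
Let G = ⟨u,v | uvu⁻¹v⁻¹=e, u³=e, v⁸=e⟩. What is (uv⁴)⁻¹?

The order of (uv⁴) is 6 (smallest k with (uv⁴)ᵏ = e), so (uv⁴)⁻¹ = (uv⁴)⁵ = u²v⁴.
Check: (uv⁴) · (u²v⁴) → (uv⁴) · u² = v⁴;   (v⁴) · v⁴ = e, giving e as required.

Answer: u²v⁴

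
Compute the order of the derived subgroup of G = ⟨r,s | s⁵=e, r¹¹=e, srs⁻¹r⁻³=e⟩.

G' = [G, G] is generated by all commutators. The generator-pair commutators are: [r, s] = r⁹.
The subgroup they normally generate is {e, r, r², r³, r⁴, r⁵, r⁶, r⁷, r⁸, r⁹, r¹⁰}, of order 11.
Check: |G/G'| = 55/11 = 5 is the order of the abelianisation.

Answer: 11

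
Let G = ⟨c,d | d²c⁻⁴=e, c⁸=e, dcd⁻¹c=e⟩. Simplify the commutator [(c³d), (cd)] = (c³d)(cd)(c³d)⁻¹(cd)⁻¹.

[(c³d), (cd)] = (c³d)·(cd)·(c³d)⁻¹·(cd)⁻¹.
  (c³d) · (cd) = c⁶
  (c⁶) · (c³d⁻¹) = cd⁻¹
  (cd⁻¹) · (cd⁻¹) = c⁴

Answer: c⁴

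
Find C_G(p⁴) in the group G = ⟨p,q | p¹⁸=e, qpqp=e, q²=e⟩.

⟨p⁴⟩ ⊆ C_G(p⁴) since powers of p⁴ commute with p⁴; so |C_G(p⁴)| ≥ |⟨p⁴⟩| = 9.
By orbit–stabilizer, |C_G(p⁴)| = |G| / |conj. class of p⁴| = 36 / 2 = 18.
The 18 elements commuting with p⁴ are {e, p, p², p³, p⁴, p⁵, p⁶, p⁷, p⁸, p⁹, p¹⁰, p¹¹, p¹², p¹³, p¹⁴, p¹⁵, p¹⁶, p¹⁷}.

Answer: {e, p, p², p³, p⁴, p⁵, p⁶, p⁷, p⁸, p⁹, p¹⁰, p¹¹, p¹², p¹³, p¹⁴, p¹⁵, p¹⁶, p¹⁷}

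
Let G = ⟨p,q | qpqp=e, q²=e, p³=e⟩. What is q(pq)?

Compute q · (pq) by multiplying left to right and reducing via the relations at each step:
  q · p = p²q
  (p²q) · q = p²

Answer: p²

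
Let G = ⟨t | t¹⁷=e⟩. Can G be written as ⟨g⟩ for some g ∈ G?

|G| = 17. The element t has order 17 (its powers give 17 distinct elements), so ⟨t⟩ = G and G is cyclic.

Answer: Yes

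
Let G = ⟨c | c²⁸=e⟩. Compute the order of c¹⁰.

Compute successive powers until reaching e:
  (c¹⁰)¹ = c¹⁰, (c¹⁰)² = c²⁰, (c¹⁰)³ = c², (c¹⁰)⁴ = c¹², (c¹⁰)⁵ = c²², (c¹⁰)⁶ = c⁴, (c¹⁰)⁷ = c¹⁴, (c¹⁰)⁸ = c²⁴, (c¹⁰)⁹ = c⁶, (c¹⁰)¹⁰ = c¹⁶, (c¹⁰)¹¹ = c²⁶, (c¹⁰)¹² = c⁸, (c¹⁰)¹³ = c¹⁸, (c¹⁰)¹⁴ = e.
The smallest positive k with (c¹⁰)ᵏ = e is 14.

Answer: 14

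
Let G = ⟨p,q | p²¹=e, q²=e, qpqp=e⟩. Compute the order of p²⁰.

Compute successive powers until reaching e:
  (p²⁰)¹ = p²⁰, (p²⁰)² = p¹⁹, (p²⁰)³ = p¹⁸, (p²⁰)⁴ = p¹⁷, (p²⁰)⁵ = p¹⁶, (p²⁰)⁶ = p¹⁵, (p²⁰)⁷ = p¹⁴, (p²⁰)⁸ = p¹³, (p²⁰)⁹ = p¹², (p²⁰)¹⁰ = p¹¹, (p²⁰)¹¹ = p¹⁰, (p²⁰)¹² = p⁹, (p²⁰)¹³ = p⁸, (p²⁰)¹⁴ = p⁷, (p²⁰)¹⁵ = p⁶, (p²⁰)¹⁶ = p⁵, (p²⁰)¹⁷ = p⁴, (p²⁰)¹⁸ = p³, (p²⁰)¹⁹ = p², (p²⁰)²⁰ = p, (p²⁰)²¹ = e.
The smallest positive k with (p²⁰)ᵏ = e is 21.

Answer: 21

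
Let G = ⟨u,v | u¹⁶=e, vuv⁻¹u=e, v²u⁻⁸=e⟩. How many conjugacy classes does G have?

The conjugacy classes (representative and size) are:
  [e] (size 1), [u] (size 2), [u¹⁴] (size 2), [u¹³] (size 2), [u¹²] (size 2), [u⁵] (size 2), [u¹⁰] (size 2), [u⁷] (size 2), [u⁸] (size 1), [v⁻¹] (size 8), [u⁷v⁻¹] (size 8).
Class equation: 1 + 2 + 2 + 2 + 2 + 2 + 2 + 2 + 1 + 8 + 8 = 32 = |G|. So G has 11 conjugacy classes.

Answer: 11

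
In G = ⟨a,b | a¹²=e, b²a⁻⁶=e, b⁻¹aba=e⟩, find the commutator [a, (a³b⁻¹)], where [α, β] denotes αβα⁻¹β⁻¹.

[a, (a³b⁻¹)] = a·(a³b⁻¹)·a⁻¹·(a³b⁻¹)⁻¹.
  a · (a³b⁻¹) = a⁴b⁻¹
  (a⁴b⁻¹) · (a¹¹) = a⁵b⁻¹
  (a⁵b⁻¹) · (a³b) = a²

Answer: a²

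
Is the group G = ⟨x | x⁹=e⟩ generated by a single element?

|G| = 9. The element x has order 9 (its powers give 9 distinct elements), so ⟨x⟩ = G and G is cyclic.

Answer: Yes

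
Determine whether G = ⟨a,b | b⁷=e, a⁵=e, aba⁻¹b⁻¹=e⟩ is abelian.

Each pair of generators commutes: a·b = ab = b·a. Since the generators pairwise commute, every element of G commutes with every other, so G is abelian.

Answer: Yes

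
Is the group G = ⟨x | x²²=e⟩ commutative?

G has a single generator, so G is cyclic and hence abelian.

Answer: Yes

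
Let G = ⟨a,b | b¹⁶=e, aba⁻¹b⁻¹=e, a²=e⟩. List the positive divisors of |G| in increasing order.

|G| = 32 = 2⁵. By Lagrange's theorem the order of any subgroup divides 32; the divisors of 32 are 1, 2, 4, 8, 16, 32.

Answer: 1, 2, 4, 8, 16, 32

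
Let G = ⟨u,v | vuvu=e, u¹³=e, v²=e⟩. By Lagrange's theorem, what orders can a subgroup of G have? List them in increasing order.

|G| = 26 = 2 · 13. By Lagrange's theorem the order of any subgroup divides 26; the divisors of 26 are 1, 2, 13, 26.

Answer: 1, 2, 13, 26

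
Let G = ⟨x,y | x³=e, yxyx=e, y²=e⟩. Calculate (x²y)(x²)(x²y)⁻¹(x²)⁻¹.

[(x²y), (x²)] = (x²y)·(x²)·(x²y)⁻¹·(x²)⁻¹.
  (x²y) · (x²) = y
  y · (x²y) = x
  x · x = x²

Answer: x²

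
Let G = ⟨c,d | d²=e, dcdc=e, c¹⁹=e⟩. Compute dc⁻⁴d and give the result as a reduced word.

Multiply left to right, reducing at each step:
  d · c⁻⁴ = c⁴d
  (c⁴d) · d = c⁴

Answer: c⁴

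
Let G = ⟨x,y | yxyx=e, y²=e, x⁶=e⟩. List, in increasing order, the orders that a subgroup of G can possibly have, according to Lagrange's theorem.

|G| = 12 = 2² · 3. By Lagrange's theorem the order of any subgroup divides 12; the divisors of 12 are 1, 2, 3, 4, 6, 12.

Answer: 1, 2, 3, 4, 6, 12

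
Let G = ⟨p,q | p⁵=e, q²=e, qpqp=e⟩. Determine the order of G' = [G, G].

G' = [G, G] is generated by all commutators. The generator-pair commutators are: [p, q] = p².
The subgroup they normally generate is {e, p, p², p³, p⁴}, of order 5.
Check: |G/G'| = 10/5 = 2 is the order of the abelianisation.

Answer: 5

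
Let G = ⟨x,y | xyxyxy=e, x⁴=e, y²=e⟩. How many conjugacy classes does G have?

The conjugacy classes (representative and size) are:
  [e] (size 1), [x³] (size 6), [x²yx²y] (size 3), [xyx³] (size 6), [yx³] (size 8).
Class equation: 1 + 6 + 3 + 6 + 8 = 24 = |G|. So G has 5 conjugacy classes.

Answer: 5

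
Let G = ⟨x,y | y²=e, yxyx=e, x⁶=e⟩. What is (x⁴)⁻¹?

The order of (x⁴) is 3 (smallest k with (x⁴)ᵏ = e), so (x⁴)⁻¹ = (x⁴)² = x².
Check: (x⁴) · (x²) → (x⁴) · x² = e, giving e as required.

Answer: x²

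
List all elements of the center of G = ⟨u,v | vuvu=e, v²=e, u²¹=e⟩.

An element z ∈ Z(G) iff z commutes with every generator.
For example e is central: e·u = u = u·e; e·v = v = v·e.
Whereas u ∉ Z(G) since u·v = uv ≠ u²⁰v = v·u.
Checking each of the 42 elements this way gives Z(G) = {e}, of order 1.

Answer: {e}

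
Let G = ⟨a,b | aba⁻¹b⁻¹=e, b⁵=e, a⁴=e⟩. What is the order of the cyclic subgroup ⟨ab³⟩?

|⟨ab³⟩| equals the order of ab³. Compute successive powers until reaching e:
  (ab³)¹ = ab³, (ab³)² = a²b, (ab³)³ = a³b⁴, (ab³)⁴ = b², (ab³)⁵ = a, (ab³)⁶ = a²b³, (ab³)⁷ = a³b, (ab³)⁸ = b⁴, (ab³)⁹ = ab², (ab³)¹⁰ = a², (ab³)¹¹ = a³b³, (ab³)¹² = b, (ab³)¹³ = ab⁴, (ab³)¹⁴ = a²b², (ab³)¹⁵ = a³, (ab³)¹⁶ = b³, (ab³)¹⁷ = ab, (ab³)¹⁸ = a²b⁴, (ab³)¹⁹ = a³b², (ab³)²⁰ = e.
The smallest positive k with (ab³)ᵏ = e is 20, so |⟨ab³⟩| = 20.

Answer: 20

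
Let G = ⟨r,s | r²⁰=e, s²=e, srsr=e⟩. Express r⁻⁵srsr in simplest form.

Multiply left to right, reducing at each step:
  (r¹⁵) · s = r¹⁵s
  (r¹⁵s) · r = r¹⁴s
  (r¹⁴s) · s = r¹⁴
  (r¹⁴) · r = r¹⁵

Answer: r¹⁵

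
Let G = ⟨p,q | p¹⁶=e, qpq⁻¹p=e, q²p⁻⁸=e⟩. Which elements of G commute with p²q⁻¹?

⟨p²q⁻¹⟩ ⊆ C_G(p²q⁻¹) since powers of p²q⁻¹ commute with p²q⁻¹; so |C_G(p²q⁻¹)| ≥ |⟨p²q⁻¹⟩| = 4.
By orbit–stabilizer, |C_G(p²q⁻¹)| = |G| / |conj. class of p²q⁻¹| = 32 / 8 = 4.
The 4 elements commuting with p²q⁻¹ are {e, p⁸, p²q, p²q⁻¹}.

Answer: {e, p⁸, p²q, p²q⁻¹}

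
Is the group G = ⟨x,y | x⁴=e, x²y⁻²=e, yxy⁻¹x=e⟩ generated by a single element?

Every cyclic group is abelian. But x·y = xy while y·x = xy⁻¹, so x·y ≠ y·x and G is not abelian. Hence G is not cyclic.

Answer: No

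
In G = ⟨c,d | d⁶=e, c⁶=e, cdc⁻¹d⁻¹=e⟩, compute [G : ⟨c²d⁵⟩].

First find ord(c²d⁵) by computing successive powers:
  (c²d⁵)¹ = c²d⁵, (c²d⁵)² = c⁴d⁴, (c²d⁵)³ = d³, (c²d⁵)⁴ = c²d², (c²d⁵)⁵ = c⁴d, (c²d⁵)⁶ = e.
So |⟨c²d⁵⟩| = ord(c²d⁵) = 6. With |G| = 36, by Lagrange [G : ⟨c²d⁵⟩] = 36/6 = 6.

Answer: 6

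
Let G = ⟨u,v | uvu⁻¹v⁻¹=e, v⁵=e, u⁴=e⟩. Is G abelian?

Each pair of generators commutes: u·v = uv = v·u. Since the generators pairwise commute, every element of G commutes with every other, so G is abelian.

Answer: Yes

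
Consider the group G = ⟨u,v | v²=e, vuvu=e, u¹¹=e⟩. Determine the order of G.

Enumerate words in the generators, reducing via the relations: the distinct elements are
  {e, u, v, uv, u², u³, u⁴, u⁵, u⁶, u⁷, u⁸, u⁹, u²v, u³v, u¹⁰, u⁴v, u⁵v, u⁶v, u⁷v, u⁸v, u⁹v, u¹⁰v}.
No further products give new elements, so |G| = 22.

Answer: 22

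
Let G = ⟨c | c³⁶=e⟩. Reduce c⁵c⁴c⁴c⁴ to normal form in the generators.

Multiply left to right, reducing at each step:
  (c⁵) · c⁴ = c⁹
  (c⁹) · c⁴ = c¹³
  (c¹³) · c⁴ = c¹⁷

Answer: c¹⁷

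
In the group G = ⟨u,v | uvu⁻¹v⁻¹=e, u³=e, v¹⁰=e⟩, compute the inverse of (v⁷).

The order of (v⁷) is 10 (smallest k with (v⁷)ᵏ = e), so (v⁷)⁻¹ = (v⁷)⁹ = v³.
Check: (v⁷) · (v³) → (v⁷) · v³ = e, giving e as required.

Answer: v³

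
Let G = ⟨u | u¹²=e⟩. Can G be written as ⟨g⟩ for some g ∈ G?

|G| = 12. The element u has order 12 (its powers give 12 distinct elements), so ⟨u⟩ = G and G is cyclic.

Answer: Yes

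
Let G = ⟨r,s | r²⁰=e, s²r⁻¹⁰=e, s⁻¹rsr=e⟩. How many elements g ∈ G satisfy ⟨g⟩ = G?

⟨g⟩ = G would require ord(g) = |G| = 40, but the maximum element order in G is 20 < 40. So G is not cyclic and no single element generates it: the count is 0.

Answer: 0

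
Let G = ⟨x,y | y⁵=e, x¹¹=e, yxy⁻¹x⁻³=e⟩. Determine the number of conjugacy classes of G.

The conjugacy classes (representative and size) are:
  [e] (size 1), [x³] (size 5), [x⁶] (size 5), [x⁷y] (size 11), [x⁹y²] (size 11), [x⁷y³] (size 11), [x⁷y⁴] (size 11).
Class equation: 1 + 5 + 5 + 11 + 11 + 11 + 11 = 55 = |G|. So G has 7 conjugacy classes.

Answer: 7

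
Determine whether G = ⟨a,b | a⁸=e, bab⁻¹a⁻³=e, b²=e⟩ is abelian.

a·b = ab but b·a = a³b, so a·b ≠ b·a and G is not abelian.

Answer: No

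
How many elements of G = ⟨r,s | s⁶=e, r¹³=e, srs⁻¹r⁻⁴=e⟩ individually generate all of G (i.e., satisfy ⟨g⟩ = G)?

⟨g⟩ = G would require ord(g) = |G| = 78, but the maximum element order in G is 13 < 78. So G is not cyclic and no single element generates it: the count is 0.

Answer: 0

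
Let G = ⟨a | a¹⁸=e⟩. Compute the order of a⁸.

Compute successive powers until reaching e:
  (a⁸)¹ = a⁸, (a⁸)² = a¹⁶, (a⁸)³ = a⁶, (a⁸)⁴ = a¹⁴, (a⁸)⁵ = a⁴, (a⁸)⁶ = a¹², (a⁸)⁷ = a², (a⁸)⁸ = a¹⁰, (a⁸)⁹ = e.
The smallest positive k with (a⁸)ᵏ = e is 9.

Answer: 9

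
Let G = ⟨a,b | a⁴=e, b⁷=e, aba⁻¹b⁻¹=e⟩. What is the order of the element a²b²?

Compute successive powers until reaching e:
  (a²b²)¹ = a²b², (a²b²)² = b⁴, (a²b²)³ = a²b⁶, (a²b²)⁴ = b, (a²b²)⁵ = a²b³, (a²b²)⁶ = b⁵, (a²b²)⁷ = a², (a²b²)⁸ = b², (a²b²)⁹ = a²b⁴, (a²b²)¹⁰ = b⁶, (a²b²)¹¹ = a²b, (a²b²)¹² = b³, (a²b²)¹³ = a²b⁵, (a²b²)¹⁴ = e.
The smallest positive k with (a²b²)ᵏ = e is 14.

Answer: 14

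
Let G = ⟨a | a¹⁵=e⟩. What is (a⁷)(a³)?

Compute (a⁷) · (a³) by multiplying left to right and reducing via the relations at each step:
  (a⁷) · a³ = a¹⁰

Answer: a¹⁰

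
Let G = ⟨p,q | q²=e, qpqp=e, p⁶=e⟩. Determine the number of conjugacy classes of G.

The conjugacy classes (representative and size) are:
  [e] (size 1), [p⁵] (size 2), [p⁴] (size 2), [p³] (size 1), [q] (size 3), [p³q] (size 3).
Class equation: 1 + 2 + 2 + 1 + 3 + 3 = 12 = |G|. So G has 6 conjugacy classes.

Answer: 6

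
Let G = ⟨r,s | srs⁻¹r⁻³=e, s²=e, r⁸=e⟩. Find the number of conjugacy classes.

The conjugacy classes (representative and size) are:
  [e] (size 1), [r³] (size 2), [r²] (size 2), [r⁴] (size 1), [r⁵] (size 2), [r⁴s] (size 4), [rs] (size 4).
Class equation: 1 + 2 + 2 + 1 + 2 + 4 + 4 = 16 = |G|. So G has 7 conjugacy classes.

Answer: 7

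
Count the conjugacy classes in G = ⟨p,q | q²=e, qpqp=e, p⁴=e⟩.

The conjugacy classes (representative and size) are:
  [e] (size 1), [p] (size 2), [p²] (size 1), [p²q] (size 2), [p³q] (size 2).
Class equation: 1 + 2 + 1 + 2 + 2 = 8 = |G|. So G has 5 conjugacy classes.

Answer: 5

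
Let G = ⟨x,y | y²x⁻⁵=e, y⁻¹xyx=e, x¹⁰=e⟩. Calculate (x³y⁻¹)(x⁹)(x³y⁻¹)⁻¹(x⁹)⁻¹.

[(x³y⁻¹), (x⁹)] = (x³y⁻¹)·(x⁹)·(x³y⁻¹)⁻¹·(x⁹)⁻¹.
  (x³y⁻¹) · (x⁹) = x⁴y⁻¹
  (x⁴y⁻¹) · (x³y) = x
  x · x = x²

Answer: x²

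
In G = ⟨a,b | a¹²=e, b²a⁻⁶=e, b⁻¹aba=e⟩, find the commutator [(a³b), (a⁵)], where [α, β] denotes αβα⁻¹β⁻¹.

[(a³b), (a⁵)] = (a³b)·(a⁵)·(a³b)⁻¹·(a⁵)⁻¹.
  (a³b) · (a⁵) = a⁴b⁻¹
  (a⁴b⁻¹) · (a³b⁻¹) = a⁷
  (a⁷) · (a⁷) = a²

Answer: a²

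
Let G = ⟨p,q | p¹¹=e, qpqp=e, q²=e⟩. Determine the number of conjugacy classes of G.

The conjugacy classes (representative and size) are:
  [e] (size 1), [p¹⁰] (size 2), [p²] (size 2), [p³] (size 2), [p⁷] (size 2), [p⁶] (size 2), [p²q] (size 11).
Class equation: 1 + 2 + 2 + 2 + 2 + 2 + 11 = 22 = |G|. So G has 7 conjugacy classes.

Answer: 7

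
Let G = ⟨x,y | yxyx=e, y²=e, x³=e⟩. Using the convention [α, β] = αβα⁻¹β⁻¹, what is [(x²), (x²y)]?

[(x²), (x²y)] = (x²)·(x²y)·(x²)⁻¹·(x²y)⁻¹.
  (x²) · (x²y) = xy
  (xy) · x = y
  y · (x²y) = x

Answer: x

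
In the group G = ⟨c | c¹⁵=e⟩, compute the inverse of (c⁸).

The order of (c⁸) is 15 (smallest k with (c⁸)ᵏ = e), so (c⁸)⁻¹ = (c⁸)¹⁴ = c⁷.
Check: (c⁸) · (c⁷) → (c⁸) · c⁷ = e, giving e as required.

Answer: c⁷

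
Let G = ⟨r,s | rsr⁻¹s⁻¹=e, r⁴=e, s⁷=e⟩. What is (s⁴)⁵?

Compute successive powers of (s⁴), reducing at each step:
  (s⁴)²: (s⁴) · s⁴ = s
  (s⁴)³: s · s⁴ = s⁵
  (s⁴)⁴: (s⁵) · s⁴ = s²
  (s⁴)⁵: (s²) · s⁴ = s⁶

Answer: s⁶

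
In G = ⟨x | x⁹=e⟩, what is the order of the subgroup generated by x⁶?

|⟨x⁶⟩| equals the order of x⁶. Compute successive powers until reaching e:
  (x⁶)¹ = x⁶, (x⁶)² = x³, (x⁶)³ = e.
The smallest positive k with (x⁶)ᵏ = e is 3, so |⟨x⁶⟩| = 3.

Answer: 3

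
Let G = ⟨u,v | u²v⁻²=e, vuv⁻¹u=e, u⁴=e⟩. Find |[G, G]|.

G' = [G, G] is generated by all commutators. The generator-pair commutators are: [u, v] = u².
The subgroup they normally generate is {e, u²}, of order 2.
Check: |G/G'| = 8/2 = 4 is the order of the abelianisation.

Answer: 2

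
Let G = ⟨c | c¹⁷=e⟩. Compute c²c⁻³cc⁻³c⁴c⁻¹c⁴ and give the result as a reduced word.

Multiply left to right, reducing at each step:
  (c²) · c⁻³ = c¹⁶
  (c¹⁶) · c = e
  e · c⁻³ = c¹⁴
  (c¹⁴) · c⁴ = c
  c · c⁻¹ = e
  e · c⁴ = c⁴

Answer: c⁴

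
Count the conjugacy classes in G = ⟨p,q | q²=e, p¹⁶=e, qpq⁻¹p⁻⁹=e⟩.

The conjugacy classes (representative and size) are:
  [e] (size 1), [p⁹] (size 2), [p²] (size 1), [p³] (size 2), [p⁴] (size 1), [p¹³] (size 2), [p⁶] (size 1), [p¹⁵] (size 2), [p⁸] (size 1), [p¹⁰] (size 1), [p¹²] (size 1), [p¹⁴] (size 1), [q] (size 2), [pq] (size 2), [p²q] (size 2), [p¹¹q] (size 2), [p⁴q] (size 2), [p¹³q] (size 2), [p¹⁴q] (size 2), [p¹⁵q] (size 2).
Class equation: 1 + 2 + 1 + 2 + 1 + 2 + 1 + 2 + 1 + 1 + 1 + 1 + 2 + 2 + 2 + 2 + 2 + 2 + 2 + 2 = 32 = |G|. So G has 20 conjugacy classes.

Answer: 20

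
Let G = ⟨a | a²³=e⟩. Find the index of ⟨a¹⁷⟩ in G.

First find ord(a¹⁷) by computing successive powers:
  (a¹⁷)¹ = a¹⁷, (a¹⁷)² = a¹¹, (a¹⁷)³ = a⁵, (a¹⁷)⁴ = a²², (a¹⁷)⁵ = a¹⁶, (a¹⁷)⁶ = a¹⁰, (a¹⁷)⁷ = a⁴, (a¹⁷)⁸ = a²¹, (a¹⁷)⁹ = a¹⁵, (a¹⁷)¹⁰ = a⁹, (a¹⁷)¹¹ = a³, (a¹⁷)¹² = a²⁰, (a¹⁷)¹³ = a¹⁴, (a¹⁷)¹⁴ = a⁸, (a¹⁷)¹⁵ = a², (a¹⁷)¹⁶ = a¹⁹, (a¹⁷)¹⁷ = a¹³, (a¹⁷)¹⁸ = a⁷, (a¹⁷)¹⁹ = a, (a¹⁷)²⁰ = a¹⁸, (a¹⁷)²¹ = a¹², (a¹⁷)²² = a⁶, (a¹⁷)²³ = e.
So |⟨a¹⁷⟩| = ord(a¹⁷) = 23. With |G| = 23, by Lagrange [G : ⟨a¹⁷⟩] = 23/23 = 1.

Answer: 1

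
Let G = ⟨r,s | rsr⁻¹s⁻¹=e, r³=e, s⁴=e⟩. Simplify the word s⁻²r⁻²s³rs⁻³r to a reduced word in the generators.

Multiply left to right, reducing at each step:
  (s²) · r⁻² = rs²
  (rs²) · s³ = rs
  (rs) · r = r²s
  (r²s) · s⁻³ = r²s²
  (r²s²) · r = s²

Answer: s²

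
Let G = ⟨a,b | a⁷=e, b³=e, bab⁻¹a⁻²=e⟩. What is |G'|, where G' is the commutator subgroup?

G' = [G, G] is generated by all commutators. The generator-pair commutators are: [a, b] = a⁶.
The subgroup they normally generate is {e, a, a², a³, a⁴, a⁵, a⁶}, of order 7.
Check: |G/G'| = 21/7 = 3 is the order of the abelianisation.

Answer: 7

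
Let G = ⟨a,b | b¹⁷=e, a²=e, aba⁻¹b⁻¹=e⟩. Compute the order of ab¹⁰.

Compute successive powers until reaching e:
  (ab¹⁰)¹ = ab¹⁰, (ab¹⁰)² = b³, (ab¹⁰)³ = ab¹³, (ab¹⁰)⁴ = b⁶, (ab¹⁰)⁵ = ab¹⁶, (ab¹⁰)⁶ = b⁹, (ab¹⁰)⁷ = ab², (ab¹⁰)⁸ = b¹², (ab¹⁰)⁹ = ab⁵, (ab¹⁰)¹⁰ = b¹⁵, (ab¹⁰)¹¹ = ab⁸, (ab¹⁰)¹² = b, (ab¹⁰)¹³ = ab¹¹, (ab¹⁰)¹⁴ = b⁴, (ab¹⁰)¹⁵ = ab¹⁴, (ab¹⁰)¹⁶ = b⁷, (ab¹⁰)¹⁷ = a, (ab¹⁰)¹⁸ = b¹⁰, (ab¹⁰)¹⁹ = ab³, (ab¹⁰)²⁰ = b¹³, (ab¹⁰)²¹ = ab⁶, (ab¹⁰)²² = b¹⁶, (ab¹⁰)²³ = ab⁹, (ab¹⁰)²⁴ = b², (ab¹⁰)²⁵ = ab¹², (ab¹⁰)²⁶ = b⁵, (ab¹⁰)²⁷ = ab¹⁵, (ab¹⁰)²⁸ = b⁸, (ab¹⁰)²⁹ = ab, (ab¹⁰)³⁰ = b¹¹, (ab¹⁰)³¹ = ab⁴, (ab¹⁰)³² = b¹⁴, (ab¹⁰)³³ = ab⁷, (ab¹⁰)³⁴ = e.
The smallest positive k with (ab¹⁰)ᵏ = e is 34.

Answer: 34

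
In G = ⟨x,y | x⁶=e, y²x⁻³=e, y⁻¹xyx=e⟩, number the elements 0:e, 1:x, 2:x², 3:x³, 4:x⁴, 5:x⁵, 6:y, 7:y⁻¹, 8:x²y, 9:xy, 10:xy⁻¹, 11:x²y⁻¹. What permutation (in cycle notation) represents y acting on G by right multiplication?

(0 6 3 7)(1 9 4 10)(2 8 5 11)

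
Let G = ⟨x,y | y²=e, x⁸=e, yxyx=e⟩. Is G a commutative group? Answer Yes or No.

x·y = xy but y·x = x⁷y, so x·y ≠ y·x and G is not abelian.

Answer: No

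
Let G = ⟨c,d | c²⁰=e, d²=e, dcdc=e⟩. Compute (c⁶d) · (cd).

Compute (c⁶d) · (cd) by multiplying left to right and reducing via the relations at each step:
  (c⁶d) · c = c⁵d
  (c⁵d) · d = c⁵

Answer: c⁵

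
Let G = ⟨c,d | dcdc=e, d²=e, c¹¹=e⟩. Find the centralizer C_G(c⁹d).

⟨c⁹d⟩ ⊆ C_G(c⁹d) since powers of c⁹d commute with c⁹d; so |C_G(c⁹d)| ≥ |⟨c⁹d⟩| = 2.
By orbit–stabilizer, |C_G(c⁹d)| = |G| / |conj. class of c⁹d| = 22 / 11 = 2.
The 2 elements commuting with c⁹d are {e, c⁹d}.

Answer: {e, c⁹d}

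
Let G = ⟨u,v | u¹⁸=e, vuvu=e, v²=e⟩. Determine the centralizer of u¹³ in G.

⟨u¹³⟩ ⊆ C_G(u¹³) since powers of u¹³ commute with u¹³; so |C_G(u¹³)| ≥ |⟨u¹³⟩| = 18.
By orbit–stabilizer, |C_G(u¹³)| = |G| / |conj. class of u¹³| = 36 / 2 = 18.
The 18 elements commuting with u¹³ are {e, u, u², u³, u⁴, u⁵, u⁶, u⁷, u⁸, u⁹, u¹⁰, u¹¹, u¹², u¹³, u¹⁴, u¹⁵, u¹⁶, u¹⁷}.

Answer: {e, u, u², u³, u⁴, u⁵, u⁶, u⁷, u⁸, u⁹, u¹⁰, u¹¹, u¹², u¹³, u¹⁴, u¹⁵, u¹⁶, u¹⁷}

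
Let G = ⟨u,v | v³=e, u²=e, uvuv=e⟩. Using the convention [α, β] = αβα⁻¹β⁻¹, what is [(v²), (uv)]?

[(v²), (uv)] = (v²)·(uv)·(v²)⁻¹·(uv)⁻¹.
  (v²) · (uv) = uv²
  (uv²) · v = u
  u · (uv) = v

Answer: v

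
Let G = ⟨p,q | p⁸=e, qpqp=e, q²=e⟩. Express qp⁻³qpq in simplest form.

Multiply left to right, reducing at each step:
  q · p⁻³ = p³q
  (p³q) · q = p³
  (p³) · p = p⁴
  (p⁴) · q = p⁴q

Answer: p⁴q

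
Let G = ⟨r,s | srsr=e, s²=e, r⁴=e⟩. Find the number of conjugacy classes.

The conjugacy classes (representative and size) are:
  [e] (size 1), [r] (size 2), [r²] (size 1), [r²s] (size 2), [r³s] (size 2).
Class equation: 1 + 2 + 1 + 2 + 2 = 8 = |G|. So G has 5 conjugacy classes.

Answer: 5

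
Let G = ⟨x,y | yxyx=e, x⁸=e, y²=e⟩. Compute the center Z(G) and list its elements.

An element z ∈ Z(G) iff z commutes with every generator.
For example x⁴ is central: (x⁴)·x = x⁵ = x·(x⁴); (x⁴)·y = x⁴y = y·(x⁴).
Whereas x ∉ Z(G) since x·y = xy ≠ x⁷y = y·x.
Checking each of the 16 elements this way gives Z(G) = {e, x⁴}, of order 2.

Answer: {e, x⁴}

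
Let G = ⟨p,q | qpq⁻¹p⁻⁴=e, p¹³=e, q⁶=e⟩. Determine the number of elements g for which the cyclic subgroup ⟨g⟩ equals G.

⟨g⟩ = G would require ord(g) = |G| = 78, but the maximum element order in G is 13 < 78. So G is not cyclic and no single element generates it: the count is 0.

Answer: 0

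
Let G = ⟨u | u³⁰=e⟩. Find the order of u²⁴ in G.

Compute successive powers until reaching e:
  (u²⁴)¹ = u²⁴, (u²⁴)² = u¹⁸, (u²⁴)³ = u¹², (u²⁴)⁴ = u⁶, (u²⁴)⁵ = e.
The smallest positive k with (u²⁴)ᵏ = e is 5.

Answer: 5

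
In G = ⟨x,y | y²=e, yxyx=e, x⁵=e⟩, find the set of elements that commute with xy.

⟨xy⟩ ⊆ C_G(xy) since powers of xy commute with xy; so |C_G(xy)| ≥ |⟨xy⟩| = 2.
By orbit–stabilizer, |C_G(xy)| = |G| / |conj. class of xy| = 10 / 5 = 2.
The 2 elements commuting with xy are {e, xy}.

Answer: {e, xy}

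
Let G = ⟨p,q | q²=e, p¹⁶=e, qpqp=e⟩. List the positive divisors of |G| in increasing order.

|G| = 32 = 2⁵. By Lagrange's theorem the order of any subgroup divides 32; the divisors of 32 are 1, 2, 4, 8, 16, 32.

Answer: 1, 2, 4, 8, 16, 32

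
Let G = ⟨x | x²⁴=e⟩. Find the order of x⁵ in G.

Compute successive powers until reaching e:
  (x⁵)¹ = x⁵, (x⁵)² = x¹⁰, (x⁵)³ = x¹⁵, (x⁵)⁴ = x²⁰, (x⁵)⁵ = x, (x⁵)⁶ = x⁶, (x⁵)⁷ = x¹¹, (x⁵)⁸ = x¹⁶, (x⁵)⁹ = x²¹, (x⁵)¹⁰ = x², (x⁵)¹¹ = x⁷, (x⁵)¹² = x¹², (x⁵)¹³ = x¹⁷, (x⁵)¹⁴ = x²², (x⁵)¹⁵ = x³, (x⁵)¹⁶ = x⁸, (x⁵)¹⁷ = x¹³, (x⁵)¹⁸ = x¹⁸, (x⁵)¹⁹ = x²³, (x⁵)²⁰ = x⁴, (x⁵)²¹ = x⁹, (x⁵)²² = x¹⁴, (x⁵)²³ = x¹⁹, (x⁵)²⁴ = e.
The smallest positive k with (x⁵)ᵏ = e is 24.

Answer: 24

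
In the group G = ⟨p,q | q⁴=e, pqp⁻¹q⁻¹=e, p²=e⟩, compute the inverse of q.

The order of q is 4 (smallest k with qᵏ = e), so q⁻¹ = q³ = q³.
Check: q · (q³) → q · q³ = e, giving e as required.

Answer: q³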